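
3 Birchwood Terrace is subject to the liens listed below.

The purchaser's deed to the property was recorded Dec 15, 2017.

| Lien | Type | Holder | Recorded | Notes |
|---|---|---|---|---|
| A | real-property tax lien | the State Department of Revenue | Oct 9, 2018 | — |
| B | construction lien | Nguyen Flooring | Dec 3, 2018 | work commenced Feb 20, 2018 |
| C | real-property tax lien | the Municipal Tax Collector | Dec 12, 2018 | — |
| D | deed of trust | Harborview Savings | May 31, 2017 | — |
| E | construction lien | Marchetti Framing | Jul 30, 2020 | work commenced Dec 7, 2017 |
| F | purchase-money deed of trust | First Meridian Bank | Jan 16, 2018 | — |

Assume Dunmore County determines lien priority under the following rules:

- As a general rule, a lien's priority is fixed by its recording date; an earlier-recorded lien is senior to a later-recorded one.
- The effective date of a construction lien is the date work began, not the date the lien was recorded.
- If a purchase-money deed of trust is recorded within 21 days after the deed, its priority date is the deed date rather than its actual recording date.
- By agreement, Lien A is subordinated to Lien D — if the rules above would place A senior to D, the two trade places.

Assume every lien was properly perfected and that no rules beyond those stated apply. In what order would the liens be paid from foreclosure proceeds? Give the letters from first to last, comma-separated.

Effective dates after the stated exceptions: B's effective date is Feb 20, 2018, when work began; E relates back to Dec 7, 2017 (work commenced); F was recorded 32 days after the deed, outside the 21-day window, so it keeps its recording date.
By effective date: D (May 31, 2017), E (Dec 7, 2017), F (Jan 16, 2018), B (Feb 20, 2018), A (Oct 9, 2018), C (Dec 12, 2018).
Since A is not senior to D, the subordination leaves the order unchanged.

D, E, F, B, A, C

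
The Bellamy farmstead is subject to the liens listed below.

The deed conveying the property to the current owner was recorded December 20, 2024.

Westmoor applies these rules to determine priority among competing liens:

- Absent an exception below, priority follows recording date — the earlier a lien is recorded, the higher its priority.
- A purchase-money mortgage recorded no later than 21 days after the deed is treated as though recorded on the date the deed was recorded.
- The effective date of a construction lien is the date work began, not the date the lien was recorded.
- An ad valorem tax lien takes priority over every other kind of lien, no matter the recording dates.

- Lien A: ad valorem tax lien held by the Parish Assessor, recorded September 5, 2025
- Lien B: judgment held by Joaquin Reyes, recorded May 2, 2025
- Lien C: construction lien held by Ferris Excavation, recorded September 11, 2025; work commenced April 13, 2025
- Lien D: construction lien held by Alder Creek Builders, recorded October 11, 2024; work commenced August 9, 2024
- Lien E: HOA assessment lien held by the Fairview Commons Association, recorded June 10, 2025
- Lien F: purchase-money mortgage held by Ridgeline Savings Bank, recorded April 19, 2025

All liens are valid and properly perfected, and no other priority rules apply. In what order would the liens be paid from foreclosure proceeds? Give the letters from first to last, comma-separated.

Adjusting effective dates: C's effective date is April 13, 2025, when work began; D's effective date is August 9, 2024, when work began; F missed the 21-day window (120 days after the deed), so its recording date stands.
A is an ad valorem tax lien, so it outranks all other liens regardless of date.
The other liens, earliest effective date first: D (August 9, 2024), C (April 13, 2025), F (April 19, 2025), B (May 2, 2025), E (June 10, 2025).

A, D, C, F, B, E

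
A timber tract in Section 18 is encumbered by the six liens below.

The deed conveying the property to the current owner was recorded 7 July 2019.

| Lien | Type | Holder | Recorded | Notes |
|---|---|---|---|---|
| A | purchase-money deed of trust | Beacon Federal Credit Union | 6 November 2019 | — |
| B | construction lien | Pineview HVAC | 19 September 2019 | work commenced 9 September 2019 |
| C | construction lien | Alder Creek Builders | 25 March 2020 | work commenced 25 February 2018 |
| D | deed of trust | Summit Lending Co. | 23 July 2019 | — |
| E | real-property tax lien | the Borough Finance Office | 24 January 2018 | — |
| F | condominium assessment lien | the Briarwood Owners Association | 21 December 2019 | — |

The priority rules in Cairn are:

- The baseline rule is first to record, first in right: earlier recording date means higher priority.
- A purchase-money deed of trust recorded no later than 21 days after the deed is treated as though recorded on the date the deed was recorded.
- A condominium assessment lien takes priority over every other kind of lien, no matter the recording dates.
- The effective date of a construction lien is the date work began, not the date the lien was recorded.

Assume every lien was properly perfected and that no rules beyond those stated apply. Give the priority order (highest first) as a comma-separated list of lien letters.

F, E, C, D, B, A

First, effective dates: A was recorded 122 days after the deed — beyond 21 days — so no relation-back applies; B relates back to 9 September 2019 (work commenced); C relates back to 25 February 2018 (work commenced).
F is a condominium assessment lien and takes priority over every other lien.
Among the remaining liens, by effective date: E (24 January 2018), C (25 February 2018), D (23 July 2019), B (9 September 2019), A (6 November 2019).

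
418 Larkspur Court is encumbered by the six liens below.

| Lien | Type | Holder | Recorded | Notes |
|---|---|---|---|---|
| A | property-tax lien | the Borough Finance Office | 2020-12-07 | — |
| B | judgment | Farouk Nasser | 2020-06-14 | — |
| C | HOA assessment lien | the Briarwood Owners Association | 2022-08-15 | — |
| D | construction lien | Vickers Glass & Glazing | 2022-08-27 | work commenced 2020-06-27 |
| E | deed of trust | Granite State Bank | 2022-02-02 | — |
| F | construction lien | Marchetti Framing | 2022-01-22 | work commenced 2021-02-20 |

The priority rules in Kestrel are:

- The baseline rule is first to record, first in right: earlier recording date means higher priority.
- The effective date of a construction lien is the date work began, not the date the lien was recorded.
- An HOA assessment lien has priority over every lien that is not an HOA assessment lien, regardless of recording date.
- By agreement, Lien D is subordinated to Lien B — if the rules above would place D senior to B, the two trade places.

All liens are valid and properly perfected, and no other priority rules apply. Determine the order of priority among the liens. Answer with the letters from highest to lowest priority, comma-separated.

First, effective dates: D's effective date is 2020-06-27, when work began; F relates back to 2021-02-20 (work commenced).
C, as an HOA assessment lien, has superpriority and ranks first.
Among the remaining liens, by effective date: B (2020-06-14), D (2020-06-27), A (2020-12-07), F (2021-02-20), E (2022-02-02).
D already ranks below B; the subordination has no effect.

C, B, D, A, F, E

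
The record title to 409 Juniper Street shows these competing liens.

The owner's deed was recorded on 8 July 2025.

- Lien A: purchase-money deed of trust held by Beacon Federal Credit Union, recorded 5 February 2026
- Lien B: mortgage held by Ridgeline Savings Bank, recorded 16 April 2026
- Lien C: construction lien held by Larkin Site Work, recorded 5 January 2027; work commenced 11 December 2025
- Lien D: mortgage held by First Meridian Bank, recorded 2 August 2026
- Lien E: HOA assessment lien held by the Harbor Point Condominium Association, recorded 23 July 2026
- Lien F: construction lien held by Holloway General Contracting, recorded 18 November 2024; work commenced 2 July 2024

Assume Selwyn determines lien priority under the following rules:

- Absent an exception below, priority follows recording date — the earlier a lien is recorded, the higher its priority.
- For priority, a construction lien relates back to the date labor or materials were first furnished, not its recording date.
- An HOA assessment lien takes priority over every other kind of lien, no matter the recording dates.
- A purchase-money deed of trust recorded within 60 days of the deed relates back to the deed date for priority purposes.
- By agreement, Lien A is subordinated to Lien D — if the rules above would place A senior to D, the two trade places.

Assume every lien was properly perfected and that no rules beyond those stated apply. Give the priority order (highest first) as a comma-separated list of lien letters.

Adjusting effective dates: A missed the 60-day window (212 days after the deed), so its recording date stands; C's effective date is 11 December 2025, when work began; F relates back to 2 July 2024 (work commenced).
E, as an HOA assessment lien, has superpriority and ranks first.
Among the remaining liens, by effective date: F (2 July 2024), C (11 December 2025), A (5 February 2026), B (16 April 2026), D (2 August 2026).
A is senior to D before the subordination, so the two trade places.

E, F, C, D, B, A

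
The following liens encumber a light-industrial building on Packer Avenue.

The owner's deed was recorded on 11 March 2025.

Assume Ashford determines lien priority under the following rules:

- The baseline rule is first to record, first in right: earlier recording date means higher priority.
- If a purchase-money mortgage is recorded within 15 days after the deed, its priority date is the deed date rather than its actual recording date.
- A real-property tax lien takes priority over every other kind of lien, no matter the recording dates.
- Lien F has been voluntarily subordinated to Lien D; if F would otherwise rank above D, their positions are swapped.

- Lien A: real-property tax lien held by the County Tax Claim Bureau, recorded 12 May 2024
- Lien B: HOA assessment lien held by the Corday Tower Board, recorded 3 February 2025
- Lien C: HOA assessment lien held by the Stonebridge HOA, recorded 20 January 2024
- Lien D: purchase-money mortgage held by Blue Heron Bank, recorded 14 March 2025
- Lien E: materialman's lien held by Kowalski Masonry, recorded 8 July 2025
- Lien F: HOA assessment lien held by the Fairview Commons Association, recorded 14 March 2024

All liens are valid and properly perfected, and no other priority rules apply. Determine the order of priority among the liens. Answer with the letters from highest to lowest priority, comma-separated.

A, C, D, B, F, E

First, effective dates: D's effective date is the deed date, 11 March 2025.
A, as a real-property tax lien, has superpriority and ranks first.
Remaining liens by effective date: C (20 January 2024), F (14 March 2024), B (3 February 2025), D (11 March 2025), E (8 July 2025).
Because F would otherwise rank above D, the subordination swaps them.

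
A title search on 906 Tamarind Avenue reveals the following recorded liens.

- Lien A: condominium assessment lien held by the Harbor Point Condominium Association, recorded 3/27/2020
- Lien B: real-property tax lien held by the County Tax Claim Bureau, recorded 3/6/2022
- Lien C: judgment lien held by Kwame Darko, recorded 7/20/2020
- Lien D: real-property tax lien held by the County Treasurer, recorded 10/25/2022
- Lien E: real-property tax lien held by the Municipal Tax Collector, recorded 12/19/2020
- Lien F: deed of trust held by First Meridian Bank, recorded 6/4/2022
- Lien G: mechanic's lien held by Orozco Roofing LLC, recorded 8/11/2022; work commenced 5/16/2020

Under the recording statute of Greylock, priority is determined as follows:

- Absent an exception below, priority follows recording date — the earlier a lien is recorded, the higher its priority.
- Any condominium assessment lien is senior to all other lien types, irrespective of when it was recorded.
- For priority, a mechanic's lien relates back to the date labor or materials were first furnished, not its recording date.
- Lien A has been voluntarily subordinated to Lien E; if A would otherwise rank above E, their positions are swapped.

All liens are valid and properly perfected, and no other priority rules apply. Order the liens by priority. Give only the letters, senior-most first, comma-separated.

E, G, C, A, B, F, D

First, effective dates: G is treated as recorded 5/16/2020, the work-commencement date.
As a condominium assessment lien, A is senior to every other lien.
Ordering the rest by effective date: G (5/16/2020), C (7/20/2020), E (12/19/2020), B (3/6/2022), F (6/4/2022), D (10/25/2022).
The subordination applies — A was senior to E — so A and E swap.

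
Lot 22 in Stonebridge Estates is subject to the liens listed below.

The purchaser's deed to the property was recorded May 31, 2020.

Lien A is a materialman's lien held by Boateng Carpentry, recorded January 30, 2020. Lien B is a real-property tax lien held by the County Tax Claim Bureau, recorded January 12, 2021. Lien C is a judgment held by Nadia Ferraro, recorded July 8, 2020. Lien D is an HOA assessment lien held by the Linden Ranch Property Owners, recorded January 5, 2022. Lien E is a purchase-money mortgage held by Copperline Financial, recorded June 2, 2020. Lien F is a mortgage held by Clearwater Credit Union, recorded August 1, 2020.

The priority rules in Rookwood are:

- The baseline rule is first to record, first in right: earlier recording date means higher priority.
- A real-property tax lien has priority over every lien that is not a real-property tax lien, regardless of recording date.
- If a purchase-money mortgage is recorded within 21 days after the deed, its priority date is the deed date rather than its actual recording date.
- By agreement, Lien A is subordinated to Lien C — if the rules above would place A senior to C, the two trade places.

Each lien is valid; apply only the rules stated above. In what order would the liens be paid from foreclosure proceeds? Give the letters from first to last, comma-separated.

B, C, E, A, F, D

First, effective dates: E relates back to the deed date May 31, 2020.
B is a real-property tax lien and takes priority over every other lien.
Among the remaining liens, by effective date: A (January 30, 2020), E (May 31, 2020), C (July 8, 2020), F (August 1, 2020), D (January 5, 2022).
The subordination applies — A was senior to C — so A and C swap.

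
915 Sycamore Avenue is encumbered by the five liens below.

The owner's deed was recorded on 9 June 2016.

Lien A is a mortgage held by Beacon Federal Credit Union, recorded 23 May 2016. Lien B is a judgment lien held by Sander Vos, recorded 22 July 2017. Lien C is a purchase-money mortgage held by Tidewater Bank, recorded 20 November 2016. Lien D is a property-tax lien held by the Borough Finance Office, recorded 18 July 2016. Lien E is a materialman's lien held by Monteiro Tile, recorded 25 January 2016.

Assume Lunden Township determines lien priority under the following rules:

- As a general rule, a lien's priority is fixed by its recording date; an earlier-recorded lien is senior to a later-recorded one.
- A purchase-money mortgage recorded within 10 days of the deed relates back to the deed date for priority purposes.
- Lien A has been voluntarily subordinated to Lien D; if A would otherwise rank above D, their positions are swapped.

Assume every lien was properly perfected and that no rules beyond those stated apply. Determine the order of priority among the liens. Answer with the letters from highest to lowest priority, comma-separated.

E, D, A, C, B

Adjusting effective dates: C was recorded 164 days after the deed, outside the 10-day window, so it keeps its recording date.
Sorted by effective date: E (25 January 2016), A (23 May 2016), D (18 July 2016), C (20 November 2016), B (22 July 2017).
A would otherwise be senior to D, so under the subordination agreement A and D exchange positions.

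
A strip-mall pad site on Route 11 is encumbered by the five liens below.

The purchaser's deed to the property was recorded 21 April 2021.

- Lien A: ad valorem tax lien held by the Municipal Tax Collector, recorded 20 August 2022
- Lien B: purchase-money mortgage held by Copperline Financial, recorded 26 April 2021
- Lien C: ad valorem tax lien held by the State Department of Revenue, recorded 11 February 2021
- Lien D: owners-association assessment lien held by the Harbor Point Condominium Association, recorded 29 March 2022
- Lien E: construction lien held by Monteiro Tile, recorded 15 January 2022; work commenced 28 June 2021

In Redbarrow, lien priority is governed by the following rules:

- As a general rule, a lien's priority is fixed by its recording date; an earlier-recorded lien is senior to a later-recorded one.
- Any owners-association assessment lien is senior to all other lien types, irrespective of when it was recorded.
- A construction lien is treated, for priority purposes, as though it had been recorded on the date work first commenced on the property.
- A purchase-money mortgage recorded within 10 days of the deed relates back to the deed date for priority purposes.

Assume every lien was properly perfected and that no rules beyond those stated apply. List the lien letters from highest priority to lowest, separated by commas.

D, C, B, E, A

Effective dates: B relates back to the deed date 21 April 2021; E relates back to 28 June 2021 (work commenced).
D is an owners-association assessment lien, so it outranks all other liens regardless of date.
Among the remaining liens, by effective date: C (11 February 2021), B (21 April 2021), E (28 June 2021), A (20 August 2022).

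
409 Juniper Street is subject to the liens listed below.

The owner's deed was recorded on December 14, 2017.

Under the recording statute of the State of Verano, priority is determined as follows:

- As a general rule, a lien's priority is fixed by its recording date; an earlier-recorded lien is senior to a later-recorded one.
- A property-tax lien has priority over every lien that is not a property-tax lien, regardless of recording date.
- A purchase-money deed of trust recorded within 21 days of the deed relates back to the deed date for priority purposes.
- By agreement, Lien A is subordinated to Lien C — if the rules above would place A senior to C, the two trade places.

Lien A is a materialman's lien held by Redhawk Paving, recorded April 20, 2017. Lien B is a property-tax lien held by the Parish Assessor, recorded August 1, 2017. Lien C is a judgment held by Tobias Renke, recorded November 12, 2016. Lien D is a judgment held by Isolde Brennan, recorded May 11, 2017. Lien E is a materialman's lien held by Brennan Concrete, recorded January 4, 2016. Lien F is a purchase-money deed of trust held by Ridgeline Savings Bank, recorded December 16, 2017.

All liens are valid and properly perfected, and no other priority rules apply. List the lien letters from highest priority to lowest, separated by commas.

Effective dates: F's effective date is the deed date, December 14, 2017.
B is a property-tax lien, so it outranks all other liens regardless of date.
Remaining liens by effective date: E (January 4, 2016), C (November 12, 2016), A (April 20, 2017), D (May 11, 2017), F (December 14, 2017).
Since A is not senior to C, the subordination leaves the order unchanged.

B, E, C, A, D, F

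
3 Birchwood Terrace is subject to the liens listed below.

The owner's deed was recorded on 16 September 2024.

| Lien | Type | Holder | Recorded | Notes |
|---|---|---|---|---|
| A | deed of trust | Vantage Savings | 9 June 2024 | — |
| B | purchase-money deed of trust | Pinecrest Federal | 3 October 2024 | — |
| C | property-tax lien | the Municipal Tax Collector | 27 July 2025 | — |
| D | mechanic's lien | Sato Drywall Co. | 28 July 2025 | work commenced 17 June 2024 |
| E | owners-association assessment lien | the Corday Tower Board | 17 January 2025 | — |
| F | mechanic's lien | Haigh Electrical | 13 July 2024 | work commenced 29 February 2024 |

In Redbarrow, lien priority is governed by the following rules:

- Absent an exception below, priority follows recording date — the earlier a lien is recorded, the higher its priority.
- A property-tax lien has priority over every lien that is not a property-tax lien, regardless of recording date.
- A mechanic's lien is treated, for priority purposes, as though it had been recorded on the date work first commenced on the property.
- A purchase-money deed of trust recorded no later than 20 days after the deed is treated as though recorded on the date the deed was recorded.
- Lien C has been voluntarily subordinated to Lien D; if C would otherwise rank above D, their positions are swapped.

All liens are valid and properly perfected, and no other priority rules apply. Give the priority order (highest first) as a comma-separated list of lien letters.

D, F, A, C, B, E

Adjusting effective dates: B was recorded within the 20-day window, so its effective date is the deed date 16 September 2024; D relates back to 17 June 2024 (work commenced); F is treated as recorded 29 February 2024, the work-commencement date.
C, as a property-tax lien, has superpriority and ranks first.
The other liens, earliest effective date first: F (29 February 2024), A (9 June 2024), D (17 June 2024), B (16 September 2024), E (17 January 2025).
C would otherwise be senior to D, so under the subordination agreement C and D exchange positions.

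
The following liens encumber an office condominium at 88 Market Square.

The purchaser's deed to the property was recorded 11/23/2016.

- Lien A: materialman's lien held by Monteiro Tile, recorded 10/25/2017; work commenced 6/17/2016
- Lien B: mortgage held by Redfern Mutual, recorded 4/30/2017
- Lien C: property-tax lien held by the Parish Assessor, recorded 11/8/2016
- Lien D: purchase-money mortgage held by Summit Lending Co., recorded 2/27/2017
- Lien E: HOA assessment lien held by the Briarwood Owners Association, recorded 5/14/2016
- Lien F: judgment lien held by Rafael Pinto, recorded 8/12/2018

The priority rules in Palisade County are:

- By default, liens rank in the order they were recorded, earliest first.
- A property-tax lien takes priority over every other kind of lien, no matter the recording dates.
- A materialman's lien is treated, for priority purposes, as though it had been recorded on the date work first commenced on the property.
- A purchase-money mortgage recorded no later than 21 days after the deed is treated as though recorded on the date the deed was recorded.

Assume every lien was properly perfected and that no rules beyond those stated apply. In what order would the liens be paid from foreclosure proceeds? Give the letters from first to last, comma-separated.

Adjusting effective dates: A is treated as recorded 6/17/2016, the work-commencement date; D missed the 21-day window (96 days after the deed), so its recording date stands.
As a property-tax lien, C is senior to every other lien.
Among the remaining liens, by effective date: E (5/14/2016), A (6/17/2016), D (2/27/2017), B (4/30/2017), F (8/12/2018).

C, E, A, D, B, F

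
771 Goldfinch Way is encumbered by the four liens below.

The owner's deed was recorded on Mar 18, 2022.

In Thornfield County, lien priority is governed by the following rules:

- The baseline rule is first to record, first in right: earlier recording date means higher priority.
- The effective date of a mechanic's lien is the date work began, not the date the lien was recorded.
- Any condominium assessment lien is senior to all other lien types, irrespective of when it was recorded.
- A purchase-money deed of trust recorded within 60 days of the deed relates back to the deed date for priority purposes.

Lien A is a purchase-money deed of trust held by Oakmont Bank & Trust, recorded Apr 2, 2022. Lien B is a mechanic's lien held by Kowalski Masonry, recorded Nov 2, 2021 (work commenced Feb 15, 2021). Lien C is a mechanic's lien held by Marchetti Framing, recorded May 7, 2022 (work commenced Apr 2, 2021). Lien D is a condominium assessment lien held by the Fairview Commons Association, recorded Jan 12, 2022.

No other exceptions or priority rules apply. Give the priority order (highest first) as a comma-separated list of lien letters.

D, B, C, A

Adjusting effective dates: A's effective date is the deed date, Mar 18, 2022; B relates back to Feb 15, 2021 (work commenced); C's effective date is Apr 2, 2021, when work began.
D is a condominium assessment lien and takes priority over every other lien.
The other liens, earliest effective date first: B (Feb 15, 2021), C (Apr 2, 2021), A (Mar 18, 2022).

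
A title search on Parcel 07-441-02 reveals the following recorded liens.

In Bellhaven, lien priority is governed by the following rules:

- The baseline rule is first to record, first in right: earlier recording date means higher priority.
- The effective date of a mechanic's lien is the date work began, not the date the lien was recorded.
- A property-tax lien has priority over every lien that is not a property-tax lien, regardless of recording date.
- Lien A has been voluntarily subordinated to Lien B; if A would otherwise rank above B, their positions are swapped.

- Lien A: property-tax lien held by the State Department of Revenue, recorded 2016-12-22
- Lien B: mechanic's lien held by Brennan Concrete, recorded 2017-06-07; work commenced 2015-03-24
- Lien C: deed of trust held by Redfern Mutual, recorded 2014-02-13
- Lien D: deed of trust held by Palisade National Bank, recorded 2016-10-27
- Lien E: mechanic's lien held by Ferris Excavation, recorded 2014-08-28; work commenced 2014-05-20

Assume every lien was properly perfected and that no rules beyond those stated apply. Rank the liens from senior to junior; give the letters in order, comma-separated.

Effective dates after the stated exceptions: B relates back to 2015-03-24 (work commenced); E is treated as recorded 2014-05-20, the work-commencement date.
As a property-tax lien, A is senior to every other lien.
Remaining liens by effective date: C (2014-02-13), E (2014-05-20), B (2015-03-24), D (2016-10-27).
A is senior to B before the subordination, so the two trade places.

B, C, E, A, D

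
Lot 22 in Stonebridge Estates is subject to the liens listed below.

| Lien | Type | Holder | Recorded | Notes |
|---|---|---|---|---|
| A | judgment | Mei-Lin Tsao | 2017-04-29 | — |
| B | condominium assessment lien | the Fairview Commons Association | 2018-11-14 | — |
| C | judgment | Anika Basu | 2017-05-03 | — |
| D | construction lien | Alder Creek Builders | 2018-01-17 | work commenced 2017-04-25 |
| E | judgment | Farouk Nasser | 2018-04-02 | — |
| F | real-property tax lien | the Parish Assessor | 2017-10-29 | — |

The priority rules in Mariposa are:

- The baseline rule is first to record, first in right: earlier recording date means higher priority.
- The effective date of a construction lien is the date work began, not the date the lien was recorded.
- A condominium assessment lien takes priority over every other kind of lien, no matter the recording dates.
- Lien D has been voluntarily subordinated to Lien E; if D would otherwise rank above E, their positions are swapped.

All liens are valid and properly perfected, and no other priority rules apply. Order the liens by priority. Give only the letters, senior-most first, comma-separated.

B, E, A, C, F, D

Effective dates: D's effective date is 2017-04-25, when work began.
B is a condominium assessment lien, so it outranks all other liens regardless of date.
The other liens, earliest effective date first: D (2017-04-25), A (2017-04-29), C (2017-05-03), F (2017-10-29), E (2018-04-02).
The subordination applies — D was senior to E — so D and E swap.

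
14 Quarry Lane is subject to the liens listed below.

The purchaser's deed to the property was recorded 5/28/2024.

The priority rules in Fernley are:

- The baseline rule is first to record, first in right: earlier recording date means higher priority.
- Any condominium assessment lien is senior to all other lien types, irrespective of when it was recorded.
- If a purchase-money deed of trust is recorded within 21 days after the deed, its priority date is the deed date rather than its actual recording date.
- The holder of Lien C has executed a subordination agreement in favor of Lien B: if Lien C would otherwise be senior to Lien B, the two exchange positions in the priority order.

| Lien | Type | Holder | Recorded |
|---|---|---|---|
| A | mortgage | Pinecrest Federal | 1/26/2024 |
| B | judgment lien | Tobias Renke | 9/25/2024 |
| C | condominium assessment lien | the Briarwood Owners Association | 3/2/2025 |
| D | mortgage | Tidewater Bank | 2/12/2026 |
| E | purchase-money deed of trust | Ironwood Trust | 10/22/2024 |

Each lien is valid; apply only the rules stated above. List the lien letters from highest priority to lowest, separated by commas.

Effective dates: E was recorded 147 days after the deed — beyond 21 days — so no relation-back applies.
C, as a condominium assessment lien, has superpriority and ranks first.
Among the remaining liens, by effective date: A (1/26/2024), B (9/25/2024), E (10/22/2024), D (2/12/2026).
C is senior to B before the subordination, so the two trade places.

B, A, C, E, D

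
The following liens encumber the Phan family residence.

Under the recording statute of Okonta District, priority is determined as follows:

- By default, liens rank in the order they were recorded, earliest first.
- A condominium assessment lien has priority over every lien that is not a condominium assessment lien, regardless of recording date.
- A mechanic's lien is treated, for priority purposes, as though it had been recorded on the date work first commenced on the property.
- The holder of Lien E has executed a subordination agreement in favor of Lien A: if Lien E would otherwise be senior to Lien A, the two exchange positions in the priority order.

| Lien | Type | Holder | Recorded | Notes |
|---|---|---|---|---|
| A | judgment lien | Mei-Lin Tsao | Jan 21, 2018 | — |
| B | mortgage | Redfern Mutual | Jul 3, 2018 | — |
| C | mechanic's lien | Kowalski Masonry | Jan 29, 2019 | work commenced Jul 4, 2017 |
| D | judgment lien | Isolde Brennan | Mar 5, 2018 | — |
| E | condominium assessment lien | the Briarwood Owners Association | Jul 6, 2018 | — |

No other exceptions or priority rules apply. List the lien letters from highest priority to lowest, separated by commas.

Effective dates: C's effective date is Jul 4, 2017, when work began.
E is a condominium assessment lien and takes priority over every other lien.
The other liens, earliest effective date first: C (Jul 4, 2017), A (Jan 21, 2018), D (Mar 5, 2018), B (Jul 3, 2018).
E is senior to A before the subordination, so the two trade places.

A, C, E, D, B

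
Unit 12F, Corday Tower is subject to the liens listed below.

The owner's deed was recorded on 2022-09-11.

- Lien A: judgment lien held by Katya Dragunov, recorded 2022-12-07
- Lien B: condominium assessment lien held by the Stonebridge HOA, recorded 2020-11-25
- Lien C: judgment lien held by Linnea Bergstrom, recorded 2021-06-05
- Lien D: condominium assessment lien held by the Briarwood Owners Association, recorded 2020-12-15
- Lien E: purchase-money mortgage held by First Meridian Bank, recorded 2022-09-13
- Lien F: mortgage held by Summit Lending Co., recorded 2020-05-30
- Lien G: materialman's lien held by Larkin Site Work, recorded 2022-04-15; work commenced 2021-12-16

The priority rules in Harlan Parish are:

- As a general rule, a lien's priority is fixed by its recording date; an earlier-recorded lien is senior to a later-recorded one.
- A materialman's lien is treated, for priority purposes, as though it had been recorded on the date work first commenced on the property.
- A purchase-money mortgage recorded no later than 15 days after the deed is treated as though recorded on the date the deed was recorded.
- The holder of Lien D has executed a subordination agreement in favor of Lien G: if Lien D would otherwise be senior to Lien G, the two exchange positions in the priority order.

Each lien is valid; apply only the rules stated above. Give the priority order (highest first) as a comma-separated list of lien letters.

F, B, G, C, D, E, A

Adjusting effective dates: E's effective date is the deed date, 2022-09-11; G's effective date is 2021-12-16, when work began.
Sorted by effective date: F (2020-05-30), B (2020-11-25), D (2020-12-15), C (2021-06-05), G (2021-12-16), E (2022-09-11), A (2022-12-07).
D would otherwise be senior to G, so under the subordination agreement D and G exchange positions.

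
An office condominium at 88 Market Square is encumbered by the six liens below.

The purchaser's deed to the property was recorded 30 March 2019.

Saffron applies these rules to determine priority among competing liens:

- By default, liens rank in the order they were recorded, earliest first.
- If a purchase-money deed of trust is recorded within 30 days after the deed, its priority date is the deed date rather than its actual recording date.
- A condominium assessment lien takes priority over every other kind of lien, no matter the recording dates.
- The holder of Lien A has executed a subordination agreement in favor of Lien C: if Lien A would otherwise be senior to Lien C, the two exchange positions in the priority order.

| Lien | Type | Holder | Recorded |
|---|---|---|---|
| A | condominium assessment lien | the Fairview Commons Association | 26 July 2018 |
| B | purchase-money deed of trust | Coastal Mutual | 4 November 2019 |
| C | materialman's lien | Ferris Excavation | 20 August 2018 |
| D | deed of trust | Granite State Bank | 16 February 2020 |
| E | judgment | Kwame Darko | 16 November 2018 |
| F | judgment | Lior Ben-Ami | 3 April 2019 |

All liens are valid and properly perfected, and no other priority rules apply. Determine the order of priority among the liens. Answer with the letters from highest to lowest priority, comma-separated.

Effective dates after the stated exceptions: B missed the 30-day window (219 days after the deed), so its recording date stands.
A is a condominium assessment lien and takes priority over every other lien.
The other liens, earliest effective date first: C (20 August 2018), E (16 November 2018), F (3 April 2019), B (4 November 2019), D (16 February 2020).
A is senior to C before the subordination, so the two trade places.

C, A, E, F, B, D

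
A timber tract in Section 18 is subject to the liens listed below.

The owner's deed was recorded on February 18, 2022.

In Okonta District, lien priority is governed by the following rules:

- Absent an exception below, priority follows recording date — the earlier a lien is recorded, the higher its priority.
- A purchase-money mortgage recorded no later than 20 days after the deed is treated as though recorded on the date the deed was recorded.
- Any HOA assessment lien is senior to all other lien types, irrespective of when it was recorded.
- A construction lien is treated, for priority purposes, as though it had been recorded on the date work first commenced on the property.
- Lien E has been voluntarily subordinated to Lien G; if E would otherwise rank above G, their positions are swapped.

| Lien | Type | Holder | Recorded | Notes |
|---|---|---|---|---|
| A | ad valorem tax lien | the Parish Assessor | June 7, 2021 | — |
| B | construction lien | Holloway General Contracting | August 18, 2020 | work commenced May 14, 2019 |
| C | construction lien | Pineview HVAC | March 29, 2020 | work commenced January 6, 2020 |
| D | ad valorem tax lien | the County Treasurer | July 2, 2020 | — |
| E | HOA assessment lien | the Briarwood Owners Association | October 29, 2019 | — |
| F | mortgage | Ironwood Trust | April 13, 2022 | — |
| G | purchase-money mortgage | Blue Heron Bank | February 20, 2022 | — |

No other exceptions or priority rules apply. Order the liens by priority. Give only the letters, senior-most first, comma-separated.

G, B, C, D, A, E, F

Effective dates: B relates back to May 14, 2019 (work commenced); C relates back to January 6, 2020 (work commenced); G's effective date is the deed date, February 18, 2022.
E, as an HOA assessment lien, has superpriority and ranks first.
Among the remaining liens, by effective date: B (May 14, 2019), C (January 6, 2020), D (July 2, 2020), A (June 7, 2021), G (February 18, 2022), F (April 13, 2022).
E is senior to G before the subordination, so the two trade places.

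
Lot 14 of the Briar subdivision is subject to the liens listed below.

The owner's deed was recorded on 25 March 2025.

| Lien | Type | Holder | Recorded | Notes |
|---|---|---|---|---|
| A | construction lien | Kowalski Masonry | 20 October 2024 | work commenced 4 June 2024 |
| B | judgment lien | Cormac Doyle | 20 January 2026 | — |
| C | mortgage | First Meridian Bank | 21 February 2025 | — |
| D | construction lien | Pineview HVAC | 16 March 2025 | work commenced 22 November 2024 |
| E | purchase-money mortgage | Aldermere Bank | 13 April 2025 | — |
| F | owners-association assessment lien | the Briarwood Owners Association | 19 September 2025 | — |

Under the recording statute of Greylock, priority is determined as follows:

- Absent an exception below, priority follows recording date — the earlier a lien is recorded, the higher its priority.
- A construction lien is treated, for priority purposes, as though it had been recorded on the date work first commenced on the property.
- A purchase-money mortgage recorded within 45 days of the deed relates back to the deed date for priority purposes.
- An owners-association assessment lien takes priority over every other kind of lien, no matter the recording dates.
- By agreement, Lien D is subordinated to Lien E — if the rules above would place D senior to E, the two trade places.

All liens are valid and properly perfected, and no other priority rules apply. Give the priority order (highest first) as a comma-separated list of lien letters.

Effective dates: A is treated as recorded 4 June 2024, the work-commencement date; D is treated as recorded 22 November 2024, the work-commencement date; E relates back to the deed date 25 March 2025.
F is an owners-association assessment lien and takes priority over every other lien.
Ordering the rest by effective date: A (4 June 2024), D (22 November 2024), C (21 February 2025), E (25 March 2025), B (20 January 2026).
Because D would otherwise rank above E, the subordination swaps them.

F, A, E, C, D, B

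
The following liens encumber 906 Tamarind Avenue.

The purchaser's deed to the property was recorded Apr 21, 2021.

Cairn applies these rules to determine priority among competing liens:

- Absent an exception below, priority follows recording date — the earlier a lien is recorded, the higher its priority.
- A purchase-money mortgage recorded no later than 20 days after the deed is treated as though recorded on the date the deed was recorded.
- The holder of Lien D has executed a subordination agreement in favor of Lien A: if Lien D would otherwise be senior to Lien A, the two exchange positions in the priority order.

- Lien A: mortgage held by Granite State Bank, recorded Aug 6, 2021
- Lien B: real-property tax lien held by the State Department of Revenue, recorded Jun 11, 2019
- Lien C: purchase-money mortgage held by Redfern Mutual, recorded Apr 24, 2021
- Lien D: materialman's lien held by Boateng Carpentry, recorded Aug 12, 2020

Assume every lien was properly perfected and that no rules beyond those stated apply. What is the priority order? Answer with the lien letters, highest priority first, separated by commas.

Effective dates: C's effective date is the deed date, Apr 21, 2021.
By effective date: B (Jun 11, 2019), D (Aug 12, 2020), C (Apr 21, 2021), A (Aug 6, 2021).
D would otherwise be senior to A, so under the subordination agreement D and A exchange positions.

B, A, C, D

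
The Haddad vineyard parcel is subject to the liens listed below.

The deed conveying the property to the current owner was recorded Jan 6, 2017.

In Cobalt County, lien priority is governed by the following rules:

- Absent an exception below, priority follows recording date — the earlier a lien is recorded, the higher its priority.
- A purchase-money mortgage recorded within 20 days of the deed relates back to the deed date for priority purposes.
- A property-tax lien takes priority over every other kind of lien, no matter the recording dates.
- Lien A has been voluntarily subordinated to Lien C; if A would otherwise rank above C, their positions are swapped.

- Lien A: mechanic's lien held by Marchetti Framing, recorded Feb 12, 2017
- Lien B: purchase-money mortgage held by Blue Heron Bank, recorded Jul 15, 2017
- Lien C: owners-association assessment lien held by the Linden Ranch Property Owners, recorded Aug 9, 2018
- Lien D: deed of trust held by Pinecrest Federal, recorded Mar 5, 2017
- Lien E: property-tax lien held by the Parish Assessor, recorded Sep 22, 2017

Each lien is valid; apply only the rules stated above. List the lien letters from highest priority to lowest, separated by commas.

Effective dates: B was recorded 190 days after the deed, outside the 20-day window, so it keeps its recording date.
E, as a property-tax lien, has superpriority and ranks first.
Among the remaining liens, by effective date: A (Feb 12, 2017), D (Mar 5, 2017), B (Jul 15, 2017), C (Aug 9, 2018).
The subordination applies — A was senior to C — so A and C swap.

E, C, D, B, A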